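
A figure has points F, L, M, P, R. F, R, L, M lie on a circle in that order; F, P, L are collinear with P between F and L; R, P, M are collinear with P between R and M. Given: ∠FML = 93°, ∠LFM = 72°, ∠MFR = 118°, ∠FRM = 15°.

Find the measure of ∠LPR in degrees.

∠LPR = 61°

1. ∠LRM = 72°  [same arc LM]
2. ∠FMR = 47°  [△FRM]
3. ∠FLR = 47°  [same arc FR]
4. ∠LPR = 61°  [△RPL]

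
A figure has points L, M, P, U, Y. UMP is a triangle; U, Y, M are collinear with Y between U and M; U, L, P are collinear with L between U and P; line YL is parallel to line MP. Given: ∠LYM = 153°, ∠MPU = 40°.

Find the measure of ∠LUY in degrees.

∠LUY = 113°

1. ∠LYU = 27°  [linear pair at Y on UM]
2. ∠ULY = 40°  [YL∥MP, corresponding at L]
3. ∠LUY = 113°  [△UYL]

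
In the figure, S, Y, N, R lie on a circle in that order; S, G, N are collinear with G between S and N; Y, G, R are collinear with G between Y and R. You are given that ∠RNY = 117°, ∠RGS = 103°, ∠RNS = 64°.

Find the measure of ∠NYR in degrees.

∠NYR = 24°

1. ∠NGR = 77°  [linear pair at G on SN]
2. ∠NRY = 39°  [△NGR]
3. ∠NYR = 24°  [△YNR]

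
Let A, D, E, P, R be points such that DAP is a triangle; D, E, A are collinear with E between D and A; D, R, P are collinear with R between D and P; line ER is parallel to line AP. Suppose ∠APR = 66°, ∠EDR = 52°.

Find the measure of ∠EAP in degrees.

∠EAP = 62°

1. ∠APD = 66°  [R on ray PD]
2. ∠ADP = 52°  [E on DA, R on DP]
3. ∠DAP = 62°  [△DAP]
4. ∠EAP = 62°  [E on ray AD]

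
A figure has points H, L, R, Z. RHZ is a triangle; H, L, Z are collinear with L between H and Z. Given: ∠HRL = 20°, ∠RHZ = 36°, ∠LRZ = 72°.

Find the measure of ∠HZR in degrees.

1. ∠LHR = 36°  [L on ray HZ]
2. ∠HLR = 124°  [△RHL]
3. ∠RLZ = 56°  [linear pair at L on HZ]
4. ∠LZR = 52°  [△RLZ]
5. ∠HZR = 52°  [L on ray ZH]

∠HZR = 52°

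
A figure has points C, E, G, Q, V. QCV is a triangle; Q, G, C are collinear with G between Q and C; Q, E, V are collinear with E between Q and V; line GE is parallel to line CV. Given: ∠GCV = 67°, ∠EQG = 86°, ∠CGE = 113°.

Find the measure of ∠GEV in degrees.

1. ∠EGQ = 67°  [linear pair at G on QC]
2. ∠GEQ = 27°  [△QGE]
3. ∠GEV = 153°  [linear pair at E on QV]

∠GEV = 153°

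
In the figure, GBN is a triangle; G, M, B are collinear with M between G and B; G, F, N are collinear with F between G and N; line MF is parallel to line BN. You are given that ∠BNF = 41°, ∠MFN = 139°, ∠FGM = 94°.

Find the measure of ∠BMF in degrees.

∠BMF = 135°

1. ∠GFM = 41°  [linear pair at F on GN]
2. ∠FMG = 45°  [△GMF]
3. ∠BMF = 135°  [linear pair at M on GB]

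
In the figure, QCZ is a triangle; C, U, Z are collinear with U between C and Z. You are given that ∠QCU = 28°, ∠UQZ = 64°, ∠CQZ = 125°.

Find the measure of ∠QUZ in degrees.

∠QUZ = 89°

1. ∠QCZ = 28°  [U on ray CZ]
2. ∠CZQ = 27°  [△QCZ]
3. ∠QZU = 27°  [U on ray ZC]
4. ∠QUZ = 89°  [△QUZ]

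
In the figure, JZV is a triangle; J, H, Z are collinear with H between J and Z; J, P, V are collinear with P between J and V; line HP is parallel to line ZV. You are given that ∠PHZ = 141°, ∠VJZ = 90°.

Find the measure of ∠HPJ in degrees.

1. ∠JHP = 39°  [linear pair at H on JZ]
2. ∠HJP = 90°  [H on JZ, P on JV]
3. ∠HPJ = 51°  [△JHP]

∠HPJ = 51°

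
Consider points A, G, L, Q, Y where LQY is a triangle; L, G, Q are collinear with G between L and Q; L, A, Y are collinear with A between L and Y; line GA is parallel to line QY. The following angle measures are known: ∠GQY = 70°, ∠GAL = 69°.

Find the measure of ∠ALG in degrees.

1. ∠LQY = 70°  [G on ray QL]
2. ∠LYQ = 69°  [GA∥QY, corresponding at A]
3. ∠QLY = 41°  [△LQY]
4. ∠ALG = 41°  [G on LQ, A on LY]

∠ALG = 41°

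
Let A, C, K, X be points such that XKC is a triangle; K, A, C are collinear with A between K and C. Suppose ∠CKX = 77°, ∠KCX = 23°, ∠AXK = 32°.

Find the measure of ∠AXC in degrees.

∠AXC = 48°

1. ∠AKX = 77°  [A on ray KC]
2. ∠ACX = 23°  [A on ray CK]
3. ∠KAX = 71°  [△XKA]
4. ∠CAX = 109°  [linear pair at A on KC]
5. ∠AXC = 48°  [△XAC]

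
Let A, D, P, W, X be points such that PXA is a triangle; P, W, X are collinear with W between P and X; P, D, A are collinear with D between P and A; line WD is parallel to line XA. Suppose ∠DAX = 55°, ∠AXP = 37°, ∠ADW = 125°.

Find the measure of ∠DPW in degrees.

∠DPW = 88°

1. ∠PAX = 55°  [D on ray AP]
2. ∠APX = 88°  [△PXA]
3. ∠DPW = 88°  [W on PX, D on PA]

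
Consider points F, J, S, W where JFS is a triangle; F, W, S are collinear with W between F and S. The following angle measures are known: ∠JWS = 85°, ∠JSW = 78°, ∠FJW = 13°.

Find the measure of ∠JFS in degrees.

1. ∠FWJ = 95°  [linear pair at W on FS]
2. ∠JFW = 72°  [△JFW]
3. ∠JFS = 72°  [W on ray FS]

∠JFS = 72°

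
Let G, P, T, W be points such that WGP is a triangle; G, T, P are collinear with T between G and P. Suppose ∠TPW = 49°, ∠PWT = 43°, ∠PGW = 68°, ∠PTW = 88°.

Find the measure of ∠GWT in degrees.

∠GWT = 20°

1. ∠TGW = 68°  [T on ray GP]
2. ∠GTW = 92°  [linear pair at T on GP]
3. ∠GWT = 20°  [△WGT]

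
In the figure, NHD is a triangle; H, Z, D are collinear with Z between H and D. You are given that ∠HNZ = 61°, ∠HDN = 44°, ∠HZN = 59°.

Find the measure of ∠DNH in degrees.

∠DNH = 76°

1. ∠NHZ = 60°  [△NHZ]
2. ∠DHN = 60°  [Z on ray HD]
3. ∠DNH = 76°  [△NHD]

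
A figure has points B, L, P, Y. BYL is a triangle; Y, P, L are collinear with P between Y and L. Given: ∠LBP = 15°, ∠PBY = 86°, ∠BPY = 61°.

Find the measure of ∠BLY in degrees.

1. ∠BPL = 119°  [linear pair at P on YL]
2. ∠BLP = 46°  [△BPL]
3. ∠BLY = 46°  [P on ray LY]

∠BLY = 46°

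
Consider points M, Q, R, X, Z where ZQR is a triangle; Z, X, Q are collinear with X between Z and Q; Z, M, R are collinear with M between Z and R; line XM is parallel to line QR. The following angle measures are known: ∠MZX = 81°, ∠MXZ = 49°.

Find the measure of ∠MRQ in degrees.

1. ∠XMZ = 50°  [△ZXM]
2. ∠RMX = 130°  [linear pair at M on ZR]
3. ∠MRQ = 50°  [XM∥QR, co-interior at R–M]

∠MRQ = 50°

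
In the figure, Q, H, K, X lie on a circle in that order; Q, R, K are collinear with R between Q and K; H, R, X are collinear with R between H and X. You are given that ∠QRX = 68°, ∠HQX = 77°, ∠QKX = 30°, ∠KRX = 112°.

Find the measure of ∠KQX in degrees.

1. ∠HKX = 103°  [cyclic QHKX, opposite ∠Q+∠K]
2. ∠HXK = 38°  [△KRX]
3. ∠KHX = 39°  [△HKX]
4. ∠KQX = 39°  [same arc KX]

∠KQX = 39°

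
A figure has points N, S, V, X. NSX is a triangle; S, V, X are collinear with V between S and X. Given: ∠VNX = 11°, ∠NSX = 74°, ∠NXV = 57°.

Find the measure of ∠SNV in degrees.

1. ∠NVX = 112°  [△NVX]
2. ∠NSV = 74°  [V on ray SX]
3. ∠NVS = 68°  [linear pair at V on SX]
4. ∠SNV = 38°  [△NSV]

∠SNV = 38°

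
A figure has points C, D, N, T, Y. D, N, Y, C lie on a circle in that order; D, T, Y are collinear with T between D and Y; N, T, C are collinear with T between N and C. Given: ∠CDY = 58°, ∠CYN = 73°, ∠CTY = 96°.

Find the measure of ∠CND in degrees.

1. ∠CNY = 58°  [same arc YC]
2. ∠NCY = 49°  [△NYC]
3. ∠DTN = 96°  [vertical angles at T]
4. ∠NDY = 49°  [same arc NY]
5. ∠CND = 35°  [△DTN]

∠CND = 35°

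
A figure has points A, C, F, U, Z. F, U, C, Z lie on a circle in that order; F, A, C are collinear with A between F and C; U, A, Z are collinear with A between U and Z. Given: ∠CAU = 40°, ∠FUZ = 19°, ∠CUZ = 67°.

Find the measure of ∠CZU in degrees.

1. ∠FAZ = 40°  [vertical angles at A]
2. ∠FCZ = 19°  [same arc FZ]
3. ∠CAZ = 140°  [linear pair at A on FC]
4. ∠CZU = 21°  [△CAZ]

∠CZU = 21°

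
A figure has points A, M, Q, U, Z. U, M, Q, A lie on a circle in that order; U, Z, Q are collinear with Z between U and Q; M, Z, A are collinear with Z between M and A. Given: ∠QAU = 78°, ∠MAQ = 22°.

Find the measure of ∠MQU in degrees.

∠MQU = 56°

1. ∠QMU = 102°  [cyclic UMQA, opposite ∠M+∠A]
2. ∠MUQ = 22°  [same arc MQ]
3. ∠MQU = 56°  [△UMQ]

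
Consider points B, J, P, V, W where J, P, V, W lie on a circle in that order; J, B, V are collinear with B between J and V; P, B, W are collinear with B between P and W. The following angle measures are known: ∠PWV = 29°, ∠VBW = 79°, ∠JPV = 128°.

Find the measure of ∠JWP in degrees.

∠JWP = 23°

1. ∠JVW = 72°  [△VBW]
2. ∠JBW = 101°  [linear pair at B on JV]
3. ∠JWV = 52°  [cyclic JPVW, opposite ∠P+∠W]
4. ∠VJW = 56°  [△JVW]
5. ∠JWP = 23°  [△JBW]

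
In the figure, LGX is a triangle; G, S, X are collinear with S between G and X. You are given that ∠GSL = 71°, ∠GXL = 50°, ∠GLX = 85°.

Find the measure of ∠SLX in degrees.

∠SLX = 21°

1. ∠LSX = 109°  [linear pair at S on GX]
2. ∠LXS = 50°  [S on ray XG]
3. ∠SLX = 21°  [△LSX]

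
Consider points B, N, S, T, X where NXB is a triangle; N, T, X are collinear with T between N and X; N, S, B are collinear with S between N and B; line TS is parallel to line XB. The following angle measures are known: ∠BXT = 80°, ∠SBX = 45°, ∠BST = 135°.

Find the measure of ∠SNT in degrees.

1. ∠BXN = 80°  [T on ray XN]
2. ∠NST = 45°  [linear pair at S on NB]
3. ∠NTS = 80°  [TS∥XB, corresponding at T]
4. ∠SNT = 55°  [△NTS]

∠SNT = 55°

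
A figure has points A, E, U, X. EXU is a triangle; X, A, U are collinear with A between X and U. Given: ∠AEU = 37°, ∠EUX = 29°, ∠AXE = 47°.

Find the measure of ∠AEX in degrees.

∠AEX = 67°

1. ∠AUE = 29°  [A on ray UX]
2. ∠EAU = 114°  [△EAU]
3. ∠EAX = 66°  [linear pair at A on XU]
4. ∠AEX = 67°  [△EXA]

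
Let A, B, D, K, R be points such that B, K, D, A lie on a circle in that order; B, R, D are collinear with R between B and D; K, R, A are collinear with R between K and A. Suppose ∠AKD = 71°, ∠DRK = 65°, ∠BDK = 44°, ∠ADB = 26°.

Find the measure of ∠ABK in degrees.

1. ∠BAK = 44°  [same arc BK]
2. ∠AKB = 26°  [same arc BA]
3. ∠ABK = 110°  [△BKA]

∠ABK = 110°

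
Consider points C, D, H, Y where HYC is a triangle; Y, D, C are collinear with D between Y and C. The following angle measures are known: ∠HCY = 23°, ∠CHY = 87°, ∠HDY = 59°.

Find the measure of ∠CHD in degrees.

∠CHD = 36°

1. ∠DCH = 23°  [D on ray CY]
2. ∠CDH = 121°  [linear pair at D on YC]
3. ∠CHD = 36°  [△HDC]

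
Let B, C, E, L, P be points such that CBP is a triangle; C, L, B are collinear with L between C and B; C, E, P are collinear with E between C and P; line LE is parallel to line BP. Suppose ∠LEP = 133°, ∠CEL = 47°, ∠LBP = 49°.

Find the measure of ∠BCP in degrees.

1. ∠BPC = 47°  [LE∥BP, corresponding at E]
2. ∠CBP = 49°  [L on ray BC]
3. ∠BCP = 84°  [△CBP]

∠BCP = 84°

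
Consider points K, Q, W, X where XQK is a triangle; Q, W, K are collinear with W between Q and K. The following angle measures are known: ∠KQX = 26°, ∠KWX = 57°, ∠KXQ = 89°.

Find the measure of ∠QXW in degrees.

1. ∠WQX = 26°  [W on ray QK]
2. ∠QWX = 123°  [linear pair at W on QK]
3. ∠QXW = 31°  [△XQW]

∠QXW = 31°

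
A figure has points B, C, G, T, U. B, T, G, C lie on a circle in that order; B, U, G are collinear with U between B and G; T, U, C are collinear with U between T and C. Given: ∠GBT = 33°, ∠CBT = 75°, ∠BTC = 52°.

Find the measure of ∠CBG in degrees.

∠CBG = 42°

1. ∠GCT = 33°  [same arc TG]
2. ∠CGT = 105°  [cyclic BTGC, opposite ∠B+∠G]
3. ∠CTG = 42°  [△TGC]
4. ∠CBG = 42°  [same arc GC]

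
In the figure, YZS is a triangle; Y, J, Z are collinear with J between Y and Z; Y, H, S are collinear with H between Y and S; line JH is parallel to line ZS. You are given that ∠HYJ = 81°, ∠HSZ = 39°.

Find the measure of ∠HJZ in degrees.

1. ∠SYZ = 81°  [J on YZ, H on YS]
2. ∠YSZ = 39°  [H on ray SY]
3. ∠SZY = 60°  [△YZS]
4. ∠HJY = 60°  [JH∥ZS, corresponding at J]
5. ∠HJZ = 120°  [linear pair at J on YZ]

∠HJZ = 120°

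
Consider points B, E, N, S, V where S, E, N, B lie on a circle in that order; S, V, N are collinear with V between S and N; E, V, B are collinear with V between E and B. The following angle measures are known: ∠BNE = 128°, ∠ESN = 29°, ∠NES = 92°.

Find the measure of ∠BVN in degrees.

1. ∠EBN = 29°  [same arc EN]
2. ∠ENS = 59°  [△SEN]
3. ∠BEN = 23°  [△ENB]
4. ∠EBS = 59°  [same arc SE]
5. ∠BSN = 23°  [same arc NB]
6. ∠BVS = 98°  [△SVB]
7. ∠BVN = 82°  [linear pair at V on SN]

∠BVN = 82°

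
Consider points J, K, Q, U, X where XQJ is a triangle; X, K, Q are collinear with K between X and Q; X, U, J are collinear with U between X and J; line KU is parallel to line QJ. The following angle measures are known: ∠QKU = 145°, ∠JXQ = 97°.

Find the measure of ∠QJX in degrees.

1. ∠UKX = 35°  [linear pair at K on XQ]
2. ∠KXU = 97°  [K on XQ, U on XJ]
3. ∠KUX = 48°  [△XKU]
4. ∠QJX = 48°  [KU∥QJ, corresponding at U]

∠QJX = 48°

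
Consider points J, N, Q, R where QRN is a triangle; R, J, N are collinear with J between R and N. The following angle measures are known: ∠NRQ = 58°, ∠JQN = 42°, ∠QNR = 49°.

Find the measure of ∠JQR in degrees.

1. ∠JRQ = 58°  [J on ray RN]
2. ∠JNQ = 49°  [J on ray NR]
3. ∠NJQ = 89°  [△QJN]
4. ∠QJR = 91°  [linear pair at J on RN]
5. ∠JQR = 31°  [△QRJ]

∠JQR = 31°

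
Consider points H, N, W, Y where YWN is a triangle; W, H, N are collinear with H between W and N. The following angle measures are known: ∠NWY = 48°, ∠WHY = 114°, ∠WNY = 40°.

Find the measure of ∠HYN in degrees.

1. ∠NHY = 66°  [linear pair at H on WN]
2. ∠HNY = 40°  [H on ray NW]
3. ∠HYN = 74°  [△YHN]

∠HYN = 74°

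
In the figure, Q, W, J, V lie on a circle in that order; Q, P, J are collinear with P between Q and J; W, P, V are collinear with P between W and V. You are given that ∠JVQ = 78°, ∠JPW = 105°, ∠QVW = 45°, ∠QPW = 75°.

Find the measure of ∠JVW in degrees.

1. ∠QPV = 105°  [vertical angles at P]
2. ∠JQV = 30°  [△QPV]
3. ∠JPV = 75°  [vertical angles at P]
4. ∠QJV = 72°  [△QJV]
5. ∠JVW = 33°  [△JPV]

∠JVW = 33°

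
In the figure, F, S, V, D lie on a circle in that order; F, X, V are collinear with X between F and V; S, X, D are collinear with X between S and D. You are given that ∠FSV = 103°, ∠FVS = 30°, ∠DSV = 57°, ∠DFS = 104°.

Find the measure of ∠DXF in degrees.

1. ∠FDS = 30°  [same arc FS]
2. ∠DFV = 57°  [same arc VD]
3. ∠DXF = 93°  [△FXD]

∠DXF = 93°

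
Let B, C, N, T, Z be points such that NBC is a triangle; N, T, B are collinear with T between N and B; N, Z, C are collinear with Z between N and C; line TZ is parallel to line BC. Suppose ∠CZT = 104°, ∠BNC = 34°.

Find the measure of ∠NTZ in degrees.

1. ∠NZT = 76°  [linear pair at Z on NC]
2. ∠TNZ = 34°  [T on NB, Z on NC]
3. ∠NTZ = 70°  [△NTZ]

∠NTZ = 70°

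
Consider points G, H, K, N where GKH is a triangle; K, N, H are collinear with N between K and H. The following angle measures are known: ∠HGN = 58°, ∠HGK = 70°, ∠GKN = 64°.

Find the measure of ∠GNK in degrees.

∠GNK = 104°

1. ∠GKH = 64°  [N on ray KH]
2. ∠GHK = 46°  [△GKH]
3. ∠GHN = 46°  [N on ray HK]
4. ∠GNH = 76°  [△GNH]
5. ∠GNK = 104°  [linear pair at N on KH]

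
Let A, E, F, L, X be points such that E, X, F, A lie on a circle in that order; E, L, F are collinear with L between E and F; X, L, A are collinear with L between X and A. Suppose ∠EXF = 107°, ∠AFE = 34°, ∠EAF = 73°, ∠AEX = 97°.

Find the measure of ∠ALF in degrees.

1. ∠AXE = 34°  [same arc EA]
2. ∠AEF = 73°  [△EFA]
3. ∠EAX = 49°  [△EXA]
4. ∠ALE = 58°  [△ELA]
5. ∠ALF = 122°  [linear pair at L on EF]

∠ALF = 122°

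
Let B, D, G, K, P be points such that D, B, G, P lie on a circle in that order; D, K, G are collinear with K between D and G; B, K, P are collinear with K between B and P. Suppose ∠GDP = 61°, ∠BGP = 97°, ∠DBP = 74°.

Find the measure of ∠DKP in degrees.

1. ∠BDP = 83°  [cyclic DBGP, opposite ∠D+∠G]
2. ∠BPD = 23°  [△DBP]
3. ∠DKP = 96°  [△DKP]

∠DKP = 96°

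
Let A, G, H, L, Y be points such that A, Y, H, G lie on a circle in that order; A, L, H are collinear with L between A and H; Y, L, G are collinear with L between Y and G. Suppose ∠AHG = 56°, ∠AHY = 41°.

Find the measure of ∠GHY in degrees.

∠GHY = 97°

1. ∠AYG = 56°  [same arc AG]
2. ∠AGY = 41°  [same arc AY]
3. ∠GAY = 83°  [△AYG]
4. ∠GHY = 97°  [cyclic AYHG, opposite ∠A+∠H]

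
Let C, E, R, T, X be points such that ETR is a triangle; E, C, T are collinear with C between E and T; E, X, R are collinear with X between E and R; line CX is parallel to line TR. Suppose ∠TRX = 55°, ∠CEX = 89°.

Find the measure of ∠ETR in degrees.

∠ETR = 36°

1. ∠ERT = 55°  [X on ray RE]
2. ∠RET = 89°  [C on ET, X on ER]
3. ∠ETR = 36°  [△ETR]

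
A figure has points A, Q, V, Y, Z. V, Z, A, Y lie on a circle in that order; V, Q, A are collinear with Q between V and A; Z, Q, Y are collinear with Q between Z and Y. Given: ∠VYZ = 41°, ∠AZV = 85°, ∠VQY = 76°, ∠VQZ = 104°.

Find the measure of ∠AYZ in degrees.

1. ∠VAZ = 41°  [same arc VZ]
2. ∠AVZ = 54°  [△VZA]
3. ∠AYZ = 54°  [same arc ZA]

∠AYZ = 54°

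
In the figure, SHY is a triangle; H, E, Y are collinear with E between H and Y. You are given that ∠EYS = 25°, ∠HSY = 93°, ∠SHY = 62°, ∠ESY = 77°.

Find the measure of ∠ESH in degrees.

1. ∠SEY = 78°  [△SEY]
2. ∠EHS = 62°  [E on ray HY]
3. ∠HES = 102°  [linear pair at E on HY]
4. ∠ESH = 16°  [△SHE]

∠ESH = 16°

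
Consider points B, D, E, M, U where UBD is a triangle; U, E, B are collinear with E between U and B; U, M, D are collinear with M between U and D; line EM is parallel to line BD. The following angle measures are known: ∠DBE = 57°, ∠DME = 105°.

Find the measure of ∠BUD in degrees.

∠BUD = 48°

1. ∠DBU = 57°  [E on ray BU]
2. ∠EMU = 75°  [linear pair at M on UD]
3. ∠MEU = 57°  [EM∥BD, corresponding at E]
4. ∠EUM = 48°  [△UEM]
5. ∠BUD = 48°  [E on UB, M on UD]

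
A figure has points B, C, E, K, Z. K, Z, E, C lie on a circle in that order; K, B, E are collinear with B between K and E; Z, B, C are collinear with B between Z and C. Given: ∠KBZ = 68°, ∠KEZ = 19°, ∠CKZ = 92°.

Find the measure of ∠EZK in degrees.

∠EZK = 118°

1. ∠KCZ = 19°  [same arc KZ]
2. ∠CZK = 69°  [△KZC]
3. ∠EKZ = 43°  [△KBZ]
4. ∠EZK = 118°  [△KZE]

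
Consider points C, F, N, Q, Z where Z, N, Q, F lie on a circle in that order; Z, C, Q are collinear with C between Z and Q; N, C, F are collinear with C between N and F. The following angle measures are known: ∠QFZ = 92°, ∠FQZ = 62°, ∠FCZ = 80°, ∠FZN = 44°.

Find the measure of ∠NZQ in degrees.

1. ∠FNZ = 62°  [same arc ZF]
2. ∠NCQ = 80°  [vertical angles at C]
3. ∠NCZ = 100°  [linear pair at C on ZQ]
4. ∠NZQ = 18°  [△ZCN]

∠NZQ = 18°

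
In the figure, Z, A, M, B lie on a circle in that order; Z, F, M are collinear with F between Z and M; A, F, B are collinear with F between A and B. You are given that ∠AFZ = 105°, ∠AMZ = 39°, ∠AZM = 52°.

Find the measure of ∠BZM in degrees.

∠BZM = 66°

1. ∠BFM = 105°  [vertical angles at F]
2. ∠ABZ = 39°  [same arc ZA]
3. ∠BFZ = 75°  [linear pair at F on ZM]
4. ∠BZM = 66°  [△ZFB]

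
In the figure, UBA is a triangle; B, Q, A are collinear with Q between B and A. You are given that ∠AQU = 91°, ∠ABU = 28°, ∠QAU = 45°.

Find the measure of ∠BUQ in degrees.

∠BUQ = 63°

1. ∠BQU = 89°  [linear pair at Q on BA]
2. ∠QBU = 28°  [Q on ray BA]
3. ∠BUQ = 63°  [△UBQ]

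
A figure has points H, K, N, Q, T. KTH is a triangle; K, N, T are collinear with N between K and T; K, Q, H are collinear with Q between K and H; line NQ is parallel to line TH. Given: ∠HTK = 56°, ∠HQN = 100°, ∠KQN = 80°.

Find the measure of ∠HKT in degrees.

∠HKT = 44°

1. ∠KNQ = 56°  [NQ∥TH, corresponding at N]
2. ∠NKQ = 44°  [△KNQ]
3. ∠HKT = 44°  [N on KT, Q on KH]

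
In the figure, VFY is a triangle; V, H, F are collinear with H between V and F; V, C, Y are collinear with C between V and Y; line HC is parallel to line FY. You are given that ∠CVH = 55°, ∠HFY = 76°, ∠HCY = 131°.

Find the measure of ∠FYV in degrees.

1. ∠FVY = 55°  [H on VF, C on VY]
2. ∠VFY = 76°  [H on ray FV]
3. ∠FYV = 49°  [△VFY]

∠FYV = 49°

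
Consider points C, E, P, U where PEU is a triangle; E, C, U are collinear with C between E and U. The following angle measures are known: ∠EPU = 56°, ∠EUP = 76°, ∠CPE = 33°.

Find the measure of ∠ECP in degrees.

1. ∠PEU = 48°  [△PEU]
2. ∠CEP = 48°  [C on ray EU]
3. ∠ECP = 99°  [△PEC]

∠ECP = 99°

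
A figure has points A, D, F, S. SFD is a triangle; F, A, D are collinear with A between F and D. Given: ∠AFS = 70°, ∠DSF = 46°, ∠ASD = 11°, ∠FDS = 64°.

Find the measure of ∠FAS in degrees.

1. ∠ADS = 64°  [A on ray DF]
2. ∠DAS = 105°  [△SAD]
3. ∠FAS = 75°  [linear pair at A on FD]

∠FAS = 75°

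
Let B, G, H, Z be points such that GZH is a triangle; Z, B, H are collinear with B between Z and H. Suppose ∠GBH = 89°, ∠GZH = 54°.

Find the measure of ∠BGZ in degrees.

∠BGZ = 35°

1. ∠GBZ = 91°  [linear pair at B on ZH]
2. ∠BZG = 54°  [B on ray ZH]
3. ∠BGZ = 35°  [△GZB]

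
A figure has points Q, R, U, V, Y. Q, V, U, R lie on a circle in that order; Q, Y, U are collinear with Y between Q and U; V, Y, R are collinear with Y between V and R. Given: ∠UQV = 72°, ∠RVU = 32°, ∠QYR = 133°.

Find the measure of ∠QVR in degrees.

1. ∠URV = 72°  [same arc VU]
2. ∠RQU = 32°  [same arc UR]
3. ∠RUV = 76°  [△VUR]
4. ∠QRV = 15°  [△QYR]
5. ∠RQV = 104°  [cyclic QVUR, opposite ∠Q+∠U]
6. ∠QVR = 61°  [△QVR]

∠QVR = 61°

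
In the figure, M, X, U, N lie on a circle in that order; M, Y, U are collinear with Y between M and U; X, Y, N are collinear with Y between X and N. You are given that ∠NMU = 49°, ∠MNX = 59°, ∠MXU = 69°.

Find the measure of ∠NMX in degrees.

∠NMX = 101°

1. ∠MNU = 111°  [cyclic MXUN, opposite ∠X+∠N]
2. ∠MUN = 20°  [△MUN]
3. ∠MXN = 20°  [same arc MN]
4. ∠NMX = 101°  [△MXN]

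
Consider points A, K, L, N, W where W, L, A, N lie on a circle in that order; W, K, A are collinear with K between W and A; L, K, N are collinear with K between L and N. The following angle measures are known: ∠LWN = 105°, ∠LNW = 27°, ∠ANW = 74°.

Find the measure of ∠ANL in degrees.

1. ∠LAW = 27°  [same arc WL]
2. ∠ALW = 106°  [cyclic WLAN, opposite ∠L+∠N]
3. ∠AWL = 47°  [△WLA]
4. ∠ANL = 47°  [same arc LA]

∠ANL = 47°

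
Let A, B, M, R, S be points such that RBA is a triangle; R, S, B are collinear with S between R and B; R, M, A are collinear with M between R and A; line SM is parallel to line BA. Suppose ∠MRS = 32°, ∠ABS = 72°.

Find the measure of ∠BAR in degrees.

1. ∠ARB = 32°  [S on RB, M on RA]
2. ∠ABR = 72°  [S on ray BR]
3. ∠BAR = 76°  [△RBA]

∠BAR = 76°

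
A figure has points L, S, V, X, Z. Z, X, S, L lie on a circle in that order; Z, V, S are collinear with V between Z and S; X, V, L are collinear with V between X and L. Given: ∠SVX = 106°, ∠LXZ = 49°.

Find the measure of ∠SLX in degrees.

∠SLX = 57°

1. ∠LVZ = 106°  [vertical angles at V]
2. ∠LSZ = 49°  [same arc ZL]
3. ∠LVS = 74°  [linear pair at V on ZS]
4. ∠SLX = 57°  [△SVL]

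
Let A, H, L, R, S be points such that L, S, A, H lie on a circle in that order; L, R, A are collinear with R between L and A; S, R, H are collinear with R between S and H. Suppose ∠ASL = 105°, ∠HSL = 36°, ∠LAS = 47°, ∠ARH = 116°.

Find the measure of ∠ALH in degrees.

1. ∠AHL = 75°  [cyclic LSAH, opposite ∠S+∠H]
2. ∠HAL = 36°  [same arc LH]
3. ∠ALH = 69°  [△LAH]

∠ALH = 69°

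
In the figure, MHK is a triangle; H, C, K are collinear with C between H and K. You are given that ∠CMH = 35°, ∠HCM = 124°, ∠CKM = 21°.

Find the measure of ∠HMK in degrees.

1. ∠CHM = 21°  [△MHC]
2. ∠HKM = 21°  [C on ray KH]
3. ∠KHM = 21°  [C on ray HK]
4. ∠HMK = 138°  [△MHK]

∠HMK = 138°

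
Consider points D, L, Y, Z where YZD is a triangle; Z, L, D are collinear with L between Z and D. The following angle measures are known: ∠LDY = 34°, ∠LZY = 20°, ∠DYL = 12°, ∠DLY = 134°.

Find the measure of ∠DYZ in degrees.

1. ∠YDZ = 34°  [L on ray DZ]
2. ∠DZY = 20°  [L on ray ZD]
3. ∠DYZ = 126°  [△YZD]

∠DYZ = 126°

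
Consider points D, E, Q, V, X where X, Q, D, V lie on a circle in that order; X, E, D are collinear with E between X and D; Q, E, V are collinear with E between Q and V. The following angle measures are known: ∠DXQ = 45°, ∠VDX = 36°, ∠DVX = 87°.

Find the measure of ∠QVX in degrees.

1. ∠DVQ = 45°  [same arc QD]
2. ∠DXV = 57°  [△XDV]
3. ∠DEV = 99°  [△DEV]
4. ∠VEX = 81°  [linear pair at E on XD]
5. ∠QVX = 42°  [△XEV]

∠QVX = 42°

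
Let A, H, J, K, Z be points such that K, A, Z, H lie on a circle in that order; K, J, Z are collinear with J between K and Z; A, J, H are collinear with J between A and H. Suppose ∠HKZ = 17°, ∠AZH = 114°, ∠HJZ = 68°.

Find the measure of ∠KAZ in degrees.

∠KAZ = 80°

1. ∠HAZ = 17°  [same arc ZH]
2. ∠AHZ = 49°  [△AZH]
3. ∠HZK = 63°  [△ZJH]
4. ∠KHZ = 100°  [△KZH]
5. ∠KAZ = 80°  [cyclic KAZH, opposite ∠A+∠H]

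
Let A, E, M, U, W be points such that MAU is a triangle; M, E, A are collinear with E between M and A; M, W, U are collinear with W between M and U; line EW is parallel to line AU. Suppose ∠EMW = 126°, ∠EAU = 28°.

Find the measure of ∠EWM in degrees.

1. ∠AMU = 126°  [E on MA, W on MU]
2. ∠MAU = 28°  [E on ray AM]
3. ∠AUM = 26°  [△MAU]
4. ∠EWM = 26°  [EW∥AU, corresponding at W]

∠EWM = 26°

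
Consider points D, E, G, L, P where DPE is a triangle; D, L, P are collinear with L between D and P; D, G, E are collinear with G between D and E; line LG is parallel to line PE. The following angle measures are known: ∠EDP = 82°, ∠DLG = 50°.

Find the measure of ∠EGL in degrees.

∠EGL = 132°

1. ∠GDL = 82°  [L on DP, G on DE]
2. ∠DGL = 48°  [△DLG]
3. ∠EGL = 132°  [linear pair at G on DE]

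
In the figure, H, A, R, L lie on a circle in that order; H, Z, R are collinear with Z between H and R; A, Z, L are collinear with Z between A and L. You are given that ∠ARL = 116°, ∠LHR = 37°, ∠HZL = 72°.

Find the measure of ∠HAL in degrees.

∠HAL = 45°

1. ∠AHL = 64°  [cyclic HARL, opposite ∠H+∠R]
2. ∠ALH = 71°  [△HZL]
3. ∠HAL = 45°  [△HAL]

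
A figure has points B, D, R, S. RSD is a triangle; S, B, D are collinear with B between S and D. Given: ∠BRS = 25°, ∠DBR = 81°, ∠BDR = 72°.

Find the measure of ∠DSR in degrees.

∠DSR = 56°

1. ∠RBS = 99°  [linear pair at B on SD]
2. ∠BSR = 56°  [△RSB]
3. ∠DSR = 56°  [B on ray SD]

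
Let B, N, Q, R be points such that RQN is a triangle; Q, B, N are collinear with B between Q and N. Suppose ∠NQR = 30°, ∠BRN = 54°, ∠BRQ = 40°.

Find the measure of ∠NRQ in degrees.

∠NRQ = 94°

1. ∠BQR = 30°  [B on ray QN]
2. ∠QBR = 110°  [△RQB]
3. ∠NBR = 70°  [linear pair at B on QN]
4. ∠BNR = 56°  [△RBN]
5. ∠QNR = 56°  [B on ray NQ]
6. ∠NRQ = 94°  [△RQN]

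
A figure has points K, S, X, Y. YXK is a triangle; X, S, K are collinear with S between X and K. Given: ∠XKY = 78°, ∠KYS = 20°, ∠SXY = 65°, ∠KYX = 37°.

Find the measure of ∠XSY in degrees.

∠XSY = 98°

1. ∠SKY = 78°  [S on ray KX]
2. ∠KSY = 82°  [△YSK]
3. ∠XSY = 98°  [linear pair at S on XK]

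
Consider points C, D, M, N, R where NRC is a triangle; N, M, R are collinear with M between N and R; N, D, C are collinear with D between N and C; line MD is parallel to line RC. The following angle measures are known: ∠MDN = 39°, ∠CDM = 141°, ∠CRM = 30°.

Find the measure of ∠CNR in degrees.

∠CNR = 111°

1. ∠NCR = 39°  [MD∥RC, corresponding at D]
2. ∠CRN = 30°  [M on ray RN]
3. ∠CNR = 111°  [△NRC]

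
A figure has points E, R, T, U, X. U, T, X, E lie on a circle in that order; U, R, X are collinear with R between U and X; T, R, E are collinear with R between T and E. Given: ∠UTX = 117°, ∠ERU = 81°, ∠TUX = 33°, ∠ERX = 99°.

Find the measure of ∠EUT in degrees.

1. ∠TXU = 30°  [△UTX]
2. ∠TRU = 99°  [vertical angles at R]
3. ∠TEU = 30°  [same arc UT]
4. ∠ETU = 48°  [△URT]
5. ∠EUT = 102°  [△UTE]

∠EUT = 102°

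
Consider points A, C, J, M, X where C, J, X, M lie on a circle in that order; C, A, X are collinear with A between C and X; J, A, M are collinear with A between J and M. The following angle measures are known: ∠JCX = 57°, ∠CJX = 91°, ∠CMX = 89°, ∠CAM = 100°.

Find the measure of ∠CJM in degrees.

∠CJM = 43°

1. ∠JMX = 57°  [same arc JX]
2. ∠MAX = 80°  [linear pair at A on CX]
3. ∠CXM = 43°  [△XAM]
4. ∠CJM = 43°  [same arc CM]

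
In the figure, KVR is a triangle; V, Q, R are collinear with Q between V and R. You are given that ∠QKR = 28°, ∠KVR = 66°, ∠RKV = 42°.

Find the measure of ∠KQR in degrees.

∠KQR = 80°

1. ∠KRV = 72°  [△KVR]
2. ∠KRQ = 72°  [Q on ray RV]
3. ∠KQR = 80°  [△KQR]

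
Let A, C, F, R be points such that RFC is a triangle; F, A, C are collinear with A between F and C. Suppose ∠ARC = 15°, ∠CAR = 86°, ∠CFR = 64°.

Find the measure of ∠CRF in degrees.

∠CRF = 37°

1. ∠ACR = 79°  [△RAC]
2. ∠FCR = 79°  [A on ray CF]
3. ∠CRF = 37°  [△RFC]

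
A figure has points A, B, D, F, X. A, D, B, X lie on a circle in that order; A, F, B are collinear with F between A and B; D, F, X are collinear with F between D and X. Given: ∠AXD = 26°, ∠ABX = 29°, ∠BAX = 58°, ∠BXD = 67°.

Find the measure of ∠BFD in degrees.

1. ∠ABD = 26°  [same arc AD]
2. ∠BDX = 58°  [same arc BX]
3. ∠BFD = 96°  [△DFB]

∠BFD = 96°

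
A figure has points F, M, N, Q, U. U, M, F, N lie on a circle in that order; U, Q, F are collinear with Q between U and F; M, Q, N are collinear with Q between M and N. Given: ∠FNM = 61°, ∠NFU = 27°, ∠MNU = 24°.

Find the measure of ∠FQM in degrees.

1. ∠FUM = 61°  [same arc MF]
2. ∠NMU = 27°  [same arc UN]
3. ∠MQU = 92°  [△UQM]
4. ∠FQM = 88°  [linear pair at Q on UF]

∠FQM = 88°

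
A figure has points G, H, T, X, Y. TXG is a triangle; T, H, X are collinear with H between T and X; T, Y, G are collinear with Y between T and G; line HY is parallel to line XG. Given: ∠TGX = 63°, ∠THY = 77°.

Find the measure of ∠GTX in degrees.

1. ∠HYT = 63°  [HY∥XG, corresponding at Y]
2. ∠HTY = 40°  [△THY]
3. ∠GTX = 40°  [H on TX, Y on TG]

∠GTX = 40°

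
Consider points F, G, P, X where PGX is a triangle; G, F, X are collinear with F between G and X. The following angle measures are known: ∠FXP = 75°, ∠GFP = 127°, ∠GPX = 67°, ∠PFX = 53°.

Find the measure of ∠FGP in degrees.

∠FGP = 38°

1. ∠GXP = 75°  [F on ray XG]
2. ∠PGX = 38°  [△PGX]
3. ∠FGP = 38°  [F on ray GX]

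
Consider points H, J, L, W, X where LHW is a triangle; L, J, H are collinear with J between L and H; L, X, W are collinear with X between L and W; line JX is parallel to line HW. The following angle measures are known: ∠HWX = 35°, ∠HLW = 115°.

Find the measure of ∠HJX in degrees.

1. ∠HWL = 35°  [X on ray WL]
2. ∠LHW = 30°  [△LHW]
3. ∠LJX = 30°  [JX∥HW, corresponding at J]
4. ∠HJX = 150°  [linear pair at J on LH]

∠HJX = 150°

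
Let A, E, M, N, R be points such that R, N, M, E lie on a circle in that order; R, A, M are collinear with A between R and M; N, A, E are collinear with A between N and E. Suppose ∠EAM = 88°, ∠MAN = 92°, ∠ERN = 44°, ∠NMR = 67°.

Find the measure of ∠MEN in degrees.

∠MEN = 23°

1. ∠ENM = 21°  [△NAM]
2. ∠EMN = 136°  [cyclic RNME, opposite ∠R+∠M]
3. ∠MEN = 23°  [△NME]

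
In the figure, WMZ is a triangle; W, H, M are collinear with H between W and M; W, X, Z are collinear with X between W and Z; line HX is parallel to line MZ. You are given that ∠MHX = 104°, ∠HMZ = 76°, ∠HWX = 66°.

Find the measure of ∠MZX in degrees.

∠MZX = 38°

1. ∠WMZ = 76°  [H on ray MW]
2. ∠MWZ = 66°  [H on WM, X on WZ]
3. ∠MZW = 38°  [△WMZ]
4. ∠MZX = 38°  [X on ray ZW]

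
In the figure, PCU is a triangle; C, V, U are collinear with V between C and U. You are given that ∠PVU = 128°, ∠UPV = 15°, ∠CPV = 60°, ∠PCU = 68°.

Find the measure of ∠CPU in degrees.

1. ∠PUV = 37°  [△PVU]
2. ∠CUP = 37°  [V on ray UC]
3. ∠CPU = 75°  [△PCU]

∠CPU = 75°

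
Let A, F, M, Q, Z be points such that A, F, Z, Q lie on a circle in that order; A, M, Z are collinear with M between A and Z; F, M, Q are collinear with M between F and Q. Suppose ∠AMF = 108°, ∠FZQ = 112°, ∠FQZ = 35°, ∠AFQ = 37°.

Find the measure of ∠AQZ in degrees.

∠AQZ = 110°

1. ∠QMZ = 108°  [vertical angles at M]
2. ∠QFZ = 33°  [△FZQ]
3. ∠AZQ = 37°  [△ZMQ]
4. ∠QAZ = 33°  [same arc ZQ]
5. ∠AQZ = 110°  [△AZQ]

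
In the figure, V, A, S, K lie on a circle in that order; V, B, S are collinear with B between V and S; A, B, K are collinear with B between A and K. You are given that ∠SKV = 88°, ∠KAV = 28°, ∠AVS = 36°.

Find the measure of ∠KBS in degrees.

∠KBS = 116°

1. ∠KSV = 28°  [same arc VK]
2. ∠AKS = 36°  [same arc AS]
3. ∠KBS = 116°  [△SBK]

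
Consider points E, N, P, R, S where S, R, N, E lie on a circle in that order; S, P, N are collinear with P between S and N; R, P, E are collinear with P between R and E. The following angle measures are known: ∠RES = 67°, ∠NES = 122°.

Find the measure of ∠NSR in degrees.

1. ∠RNS = 67°  [same arc SR]
2. ∠NRS = 58°  [cyclic SRNE, opposite ∠R+∠E]
3. ∠NSR = 55°  [△SRN]

∠NSR = 55°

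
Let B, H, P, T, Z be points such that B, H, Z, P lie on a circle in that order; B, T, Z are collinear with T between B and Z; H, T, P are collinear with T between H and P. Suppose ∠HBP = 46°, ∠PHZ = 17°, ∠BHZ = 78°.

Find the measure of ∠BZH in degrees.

1. ∠HZP = 134°  [cyclic BHZP, opposite ∠B+∠Z]
2. ∠HPZ = 29°  [△HZP]
3. ∠HBZ = 29°  [same arc HZ]
4. ∠BZH = 73°  [△BHZ]

∠BZH = 73°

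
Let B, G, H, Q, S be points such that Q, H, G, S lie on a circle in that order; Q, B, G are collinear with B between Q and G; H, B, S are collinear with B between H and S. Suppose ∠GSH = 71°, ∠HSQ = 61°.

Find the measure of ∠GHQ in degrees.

∠GHQ = 48°

1. ∠GQH = 71°  [same arc HG]
2. ∠HGQ = 61°  [same arc QH]
3. ∠GHQ = 48°  [△QHG]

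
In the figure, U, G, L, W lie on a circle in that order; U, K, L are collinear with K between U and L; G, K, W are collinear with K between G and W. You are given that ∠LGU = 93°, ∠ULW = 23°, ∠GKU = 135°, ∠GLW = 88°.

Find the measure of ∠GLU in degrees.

∠GLU = 65°

1. ∠LWU = 87°  [cyclic UGLW, opposite ∠G+∠W]
2. ∠LUW = 70°  [△ULW]
3. ∠GKL = 45°  [linear pair at K on UL]
4. ∠LGW = 70°  [same arc LW]
5. ∠GLU = 65°  [△GKL]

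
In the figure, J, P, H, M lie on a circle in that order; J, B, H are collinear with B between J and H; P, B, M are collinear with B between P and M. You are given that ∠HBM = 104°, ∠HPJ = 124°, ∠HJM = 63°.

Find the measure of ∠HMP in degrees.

∠HMP = 15°

1. ∠HMJ = 56°  [cyclic JPHM, opposite ∠P+∠M]
2. ∠JHM = 61°  [△JHM]
3. ∠HMP = 15°  [△HBM]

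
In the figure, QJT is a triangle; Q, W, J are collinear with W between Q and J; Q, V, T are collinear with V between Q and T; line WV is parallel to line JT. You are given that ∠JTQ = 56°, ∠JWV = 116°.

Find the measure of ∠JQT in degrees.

1. ∠QVW = 56°  [WV∥JT, corresponding at V]
2. ∠QWV = 64°  [linear pair at W on QJ]
3. ∠VQW = 60°  [△QWV]
4. ∠JQT = 60°  [W on QJ, V on QT]

∠JQT = 60°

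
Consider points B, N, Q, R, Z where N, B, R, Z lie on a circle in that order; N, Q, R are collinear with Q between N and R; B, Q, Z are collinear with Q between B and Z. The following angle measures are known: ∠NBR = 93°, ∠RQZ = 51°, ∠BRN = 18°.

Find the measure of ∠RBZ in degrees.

∠RBZ = 33°

1. ∠BQN = 51°  [vertical angles at Q]
2. ∠BQR = 129°  [linear pair at Q on NR]
3. ∠RBZ = 33°  [△BQR]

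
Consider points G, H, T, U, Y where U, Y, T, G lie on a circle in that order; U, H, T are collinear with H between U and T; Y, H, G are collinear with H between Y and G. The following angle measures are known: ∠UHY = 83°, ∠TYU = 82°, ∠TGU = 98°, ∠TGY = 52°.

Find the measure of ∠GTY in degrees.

∠GTY = 91°

1. ∠THY = 97°  [linear pair at H on UT]
2. ∠TUY = 52°  [same arc YT]
3. ∠UTY = 46°  [△UYT]
4. ∠GYT = 37°  [△YHT]
5. ∠GTY = 91°  [△YTG]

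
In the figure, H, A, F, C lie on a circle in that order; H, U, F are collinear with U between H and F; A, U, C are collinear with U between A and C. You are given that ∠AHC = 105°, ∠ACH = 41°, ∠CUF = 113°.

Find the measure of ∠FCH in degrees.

∠FCH = 74°

1. ∠CAH = 34°  [△HAC]
2. ∠CUH = 67°  [linear pair at U on HF]
3. ∠CFH = 34°  [same arc HC]
4. ∠CHF = 72°  [△HUC]
5. ∠FCH = 74°  [△HFC]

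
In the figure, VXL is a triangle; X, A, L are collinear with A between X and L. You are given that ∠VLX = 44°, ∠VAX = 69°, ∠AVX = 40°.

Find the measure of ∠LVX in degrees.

∠LVX = 65°

1. ∠AXV = 71°  [△VXA]
2. ∠LXV = 71°  [A on ray XL]
3. ∠LVX = 65°  [△VXL]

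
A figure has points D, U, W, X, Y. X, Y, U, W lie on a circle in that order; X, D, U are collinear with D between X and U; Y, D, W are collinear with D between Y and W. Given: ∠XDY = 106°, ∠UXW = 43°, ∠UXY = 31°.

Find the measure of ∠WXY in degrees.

∠WXY = 74°

1. ∠UYW = 43°  [same arc UW]
2. ∠UWY = 31°  [same arc YU]
3. ∠WUY = 106°  [△YUW]
4. ∠WXY = 74°  [cyclic XYUW, opposite ∠X+∠U]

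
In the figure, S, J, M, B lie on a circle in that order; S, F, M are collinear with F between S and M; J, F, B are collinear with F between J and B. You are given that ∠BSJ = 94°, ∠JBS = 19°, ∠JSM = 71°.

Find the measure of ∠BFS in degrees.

1. ∠BMJ = 86°  [cyclic SJMB, opposite ∠S+∠M]
2. ∠JMS = 19°  [same arc SJ]
3. ∠JBM = 71°  [same arc JM]
4. ∠BJM = 23°  [△JMB]
5. ∠JFM = 138°  [△JFM]
6. ∠BFS = 138°  [vertical angles at F]

∠BFS = 138°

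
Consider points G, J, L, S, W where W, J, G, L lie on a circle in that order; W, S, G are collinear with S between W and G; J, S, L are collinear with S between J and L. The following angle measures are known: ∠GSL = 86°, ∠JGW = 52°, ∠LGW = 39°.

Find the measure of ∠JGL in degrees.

∠JGL = 91°

1. ∠JLW = 52°  [same arc WJ]
2. ∠LJW = 39°  [same arc WL]
3. ∠JWL = 89°  [△WJL]
4. ∠JGL = 91°  [cyclic WJGL, opposite ∠W+∠G]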